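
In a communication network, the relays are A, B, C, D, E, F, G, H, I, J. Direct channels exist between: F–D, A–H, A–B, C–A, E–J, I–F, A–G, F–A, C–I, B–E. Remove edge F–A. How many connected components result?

1

F and A are still connected via F-I-C-A, so the component count stays at 1.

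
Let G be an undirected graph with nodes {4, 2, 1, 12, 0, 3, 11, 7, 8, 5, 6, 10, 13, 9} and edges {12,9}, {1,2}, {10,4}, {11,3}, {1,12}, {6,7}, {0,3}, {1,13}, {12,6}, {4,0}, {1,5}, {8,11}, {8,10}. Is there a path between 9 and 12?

Yes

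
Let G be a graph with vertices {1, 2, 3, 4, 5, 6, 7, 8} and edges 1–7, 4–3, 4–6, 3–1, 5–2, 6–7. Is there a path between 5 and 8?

No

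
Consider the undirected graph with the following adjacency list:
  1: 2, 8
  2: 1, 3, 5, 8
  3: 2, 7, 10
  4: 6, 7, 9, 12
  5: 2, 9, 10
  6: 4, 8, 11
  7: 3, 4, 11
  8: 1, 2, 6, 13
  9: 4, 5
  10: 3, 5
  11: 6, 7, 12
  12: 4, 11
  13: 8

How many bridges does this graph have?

1

The edges on the cycle 7-3-10-5-9-4-7 are not bridges since each lies on that cycle.
But removing 13-8 disconnects 13 from 8 — this is a bridge.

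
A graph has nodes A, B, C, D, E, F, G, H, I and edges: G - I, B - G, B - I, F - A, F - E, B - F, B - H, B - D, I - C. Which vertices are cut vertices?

B, F, I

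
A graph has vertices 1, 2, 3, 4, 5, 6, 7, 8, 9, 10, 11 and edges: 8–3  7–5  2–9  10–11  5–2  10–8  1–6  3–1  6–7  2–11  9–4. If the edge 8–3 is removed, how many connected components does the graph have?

1

8 and 3 are still connected via 8-10-11-2-5-7-6-1-3, so the component count stays at 1.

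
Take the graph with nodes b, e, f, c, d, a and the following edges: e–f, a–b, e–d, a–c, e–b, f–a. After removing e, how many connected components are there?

2

With e gone, the remaining components are: {d}; {a, b, c, f}.
That is 2 components.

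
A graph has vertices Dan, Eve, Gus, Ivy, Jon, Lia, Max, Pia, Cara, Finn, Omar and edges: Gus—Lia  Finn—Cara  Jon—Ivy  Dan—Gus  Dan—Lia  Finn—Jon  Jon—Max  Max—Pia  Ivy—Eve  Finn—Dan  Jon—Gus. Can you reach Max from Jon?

Yes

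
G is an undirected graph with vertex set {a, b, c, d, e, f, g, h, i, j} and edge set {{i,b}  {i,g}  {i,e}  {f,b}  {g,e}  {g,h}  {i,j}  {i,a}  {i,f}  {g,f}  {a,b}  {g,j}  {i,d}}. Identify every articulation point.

g, i

Removing g increases the component count from 2 to 3, so g is a cut vertex.
Removing i increases the component count from 2 to 3, so i is a cut vertex.
By contrast removing j leaves 2 components; it is not a cut vertex. No other vertex is a cut vertex either.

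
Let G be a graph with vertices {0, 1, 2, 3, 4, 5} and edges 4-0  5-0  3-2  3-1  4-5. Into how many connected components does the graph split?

Starting from 0 we can reach 0, 4, 5. That is one component of size 3.
Starting from 1 we can reach 1, 2, 3. That is one component of size 3.
Total: 2 components.

2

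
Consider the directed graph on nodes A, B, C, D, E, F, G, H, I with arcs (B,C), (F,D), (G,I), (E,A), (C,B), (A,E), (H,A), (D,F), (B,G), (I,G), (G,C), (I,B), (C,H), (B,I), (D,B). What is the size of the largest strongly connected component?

{B, C, G, I} are all mutually reachable — one SCC of size 4.
{A, E} are all mutually reachable — one SCC of size 2.
{D, F} are all mutually reachable — one SCC of size 2.
{H} is an SCC by itself.
The largest has 4 vertices.

4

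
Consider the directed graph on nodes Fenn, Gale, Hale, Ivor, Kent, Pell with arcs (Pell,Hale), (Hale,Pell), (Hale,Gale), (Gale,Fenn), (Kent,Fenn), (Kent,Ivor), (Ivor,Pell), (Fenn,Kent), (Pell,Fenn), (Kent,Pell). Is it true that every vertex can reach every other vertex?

Yes

From Fenn we can reach every vertex (Fenn, Gale, Hale, Ivor, Kent, Pell), and every vertex can reach Fenn (Fenn, Gale, Hale, Ivor, Kent, Pell). So the whole graph is one strongly connected component.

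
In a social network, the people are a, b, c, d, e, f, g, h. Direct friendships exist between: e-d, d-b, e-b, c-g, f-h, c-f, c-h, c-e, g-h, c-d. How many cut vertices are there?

1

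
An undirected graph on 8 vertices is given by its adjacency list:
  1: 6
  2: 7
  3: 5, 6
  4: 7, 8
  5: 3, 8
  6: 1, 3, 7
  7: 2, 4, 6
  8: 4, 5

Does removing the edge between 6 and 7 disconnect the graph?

After removing 6-7, the path 6-3-5-8-4-7 still connects them, so the edge is not a bridge.

No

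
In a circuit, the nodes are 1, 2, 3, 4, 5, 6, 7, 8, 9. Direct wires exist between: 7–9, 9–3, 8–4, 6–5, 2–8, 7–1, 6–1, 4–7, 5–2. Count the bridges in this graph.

2

The edges on the cycle 6-5-2-8-4-7-1-6 are not bridges since each lies on that cycle.
But removing 7–9 disconnects 7 from 9; removing 3–9 disconnects 3 from 9 — these are bridges.
That makes 2 bridges.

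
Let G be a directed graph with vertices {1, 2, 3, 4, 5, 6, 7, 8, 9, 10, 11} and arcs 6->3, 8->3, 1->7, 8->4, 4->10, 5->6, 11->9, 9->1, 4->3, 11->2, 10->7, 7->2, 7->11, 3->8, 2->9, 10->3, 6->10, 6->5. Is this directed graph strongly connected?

There is no directed path from 2 to 5, so the graph is not strongly connected.

No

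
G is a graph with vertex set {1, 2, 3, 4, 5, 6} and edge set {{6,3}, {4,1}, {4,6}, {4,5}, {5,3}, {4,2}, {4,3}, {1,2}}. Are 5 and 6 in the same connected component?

From 5 we can reach 1, 2, 3, 4, 5, 6, which includes 6.

Yes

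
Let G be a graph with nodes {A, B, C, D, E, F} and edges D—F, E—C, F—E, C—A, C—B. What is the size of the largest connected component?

6

Starting from A we can reach A, B, C, D, E, F. That is one component of size 6.
The largest has 6 vertices.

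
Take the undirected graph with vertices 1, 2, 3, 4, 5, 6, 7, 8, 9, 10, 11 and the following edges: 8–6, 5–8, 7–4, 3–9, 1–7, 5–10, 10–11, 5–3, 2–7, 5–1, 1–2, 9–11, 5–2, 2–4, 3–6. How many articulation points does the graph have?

1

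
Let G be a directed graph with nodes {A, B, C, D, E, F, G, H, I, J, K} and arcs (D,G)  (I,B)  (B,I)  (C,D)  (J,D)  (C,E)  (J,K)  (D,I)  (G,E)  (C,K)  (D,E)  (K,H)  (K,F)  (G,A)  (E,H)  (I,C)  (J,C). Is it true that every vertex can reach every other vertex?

No

There is no directed path from K to B, so the graph is not strongly connected.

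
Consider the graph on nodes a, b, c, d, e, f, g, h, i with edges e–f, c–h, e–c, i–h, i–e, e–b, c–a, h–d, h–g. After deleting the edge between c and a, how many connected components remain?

Before removal there is 1 component.
c–a is a bridge — removing it separates c's side from a's side.
After removal: 2 components.

2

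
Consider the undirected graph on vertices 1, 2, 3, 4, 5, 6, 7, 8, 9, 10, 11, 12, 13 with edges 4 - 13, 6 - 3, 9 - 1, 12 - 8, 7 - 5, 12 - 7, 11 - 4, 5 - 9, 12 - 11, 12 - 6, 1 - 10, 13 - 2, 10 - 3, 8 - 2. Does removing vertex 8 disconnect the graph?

No

Deleting 8 leaves 1 component (was 1) (its neighbors 2, 12 remain connected to each other), so 8 is not a cut vertex.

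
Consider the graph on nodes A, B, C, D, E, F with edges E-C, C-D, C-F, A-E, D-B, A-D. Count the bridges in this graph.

The edges on the cycle A-E-C-D-A are not bridges since each lies on that cycle.
But removing C-F disconnects C from F; removing D-B disconnects D from B — these are bridges.
That makes 2 bridges.

2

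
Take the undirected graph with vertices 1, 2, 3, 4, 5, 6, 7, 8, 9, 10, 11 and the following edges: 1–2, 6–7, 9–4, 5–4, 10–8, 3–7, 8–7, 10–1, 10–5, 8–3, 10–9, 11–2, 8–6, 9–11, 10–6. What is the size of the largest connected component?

11

Starting from 1 we can reach 1, 2, 3, 4, 5, 6, 7, 8, 9, 10, 11. That is one component of size 11.
The largest has 11 vertices.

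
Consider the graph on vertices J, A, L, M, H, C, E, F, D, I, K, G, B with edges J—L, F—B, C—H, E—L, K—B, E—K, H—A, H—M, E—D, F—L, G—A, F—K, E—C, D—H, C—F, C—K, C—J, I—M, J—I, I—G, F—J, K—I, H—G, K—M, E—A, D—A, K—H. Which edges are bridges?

none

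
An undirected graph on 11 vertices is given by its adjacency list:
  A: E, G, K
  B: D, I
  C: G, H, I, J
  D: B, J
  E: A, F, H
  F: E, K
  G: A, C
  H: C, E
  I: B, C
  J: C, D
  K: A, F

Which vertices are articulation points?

Removing C increases the component count from 1 to 2, so C is a cut vertex.
By contrast removing B leaves 1 component; it is not a cut vertex. No other vertex is a cut vertex either.

C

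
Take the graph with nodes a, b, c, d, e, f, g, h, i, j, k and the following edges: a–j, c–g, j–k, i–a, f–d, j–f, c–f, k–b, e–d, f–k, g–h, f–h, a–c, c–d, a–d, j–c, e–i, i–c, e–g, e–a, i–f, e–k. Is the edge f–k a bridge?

No

After removing f–k, the path f-j-k still connects them, so the edge is not a bridge.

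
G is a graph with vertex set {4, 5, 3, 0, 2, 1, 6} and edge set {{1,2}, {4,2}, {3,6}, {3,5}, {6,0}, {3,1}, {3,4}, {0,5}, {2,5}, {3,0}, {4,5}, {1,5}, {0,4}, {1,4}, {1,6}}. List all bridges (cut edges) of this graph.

none

The edges on the cycle 1-4-2-1 are not bridges since each lies on that cycle.
Every edge lies on some cycle, so there are no bridges.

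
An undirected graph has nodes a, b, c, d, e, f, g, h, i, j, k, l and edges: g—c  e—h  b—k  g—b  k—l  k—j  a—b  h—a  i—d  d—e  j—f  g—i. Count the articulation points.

4

Removing b increases the component count from 1 to 2, so b is a cut vertex.
Removing g increases the component count from 1 to 2, so g is a cut vertex.
Removing j increases the component count from 1 to 2, so j is a cut vertex.
Likewise k is a cut vertex.
By contrast removing i leaves 1 component; it is not a cut vertex. No other vertex is a cut vertex either.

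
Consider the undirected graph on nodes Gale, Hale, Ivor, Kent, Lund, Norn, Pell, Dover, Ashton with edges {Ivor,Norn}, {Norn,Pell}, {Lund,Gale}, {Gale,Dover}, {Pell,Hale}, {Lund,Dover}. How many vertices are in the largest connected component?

4

Ashton is isolated — a component by itself.
Kent is isolated — a component by itself.
Starting from Gale we can reach Gale, Lund, Dover. That is one component of size 3.
Starting from Hale we can reach Hale, Ivor, Norn, Pell. That is one component of size 4.
The largest has 4 vertices.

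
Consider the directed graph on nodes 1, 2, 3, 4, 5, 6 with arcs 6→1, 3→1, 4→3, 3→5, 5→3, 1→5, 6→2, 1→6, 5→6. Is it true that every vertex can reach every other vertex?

There is no directed path from 2 to 1, so the graph is not strongly connected.

No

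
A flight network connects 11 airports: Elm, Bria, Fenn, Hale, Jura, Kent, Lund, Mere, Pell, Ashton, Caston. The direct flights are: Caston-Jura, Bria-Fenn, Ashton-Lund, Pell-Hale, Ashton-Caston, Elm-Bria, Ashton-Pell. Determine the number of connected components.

4

Kent is isolated — a component by itself.
Mere is isolated — a component by itself.
Starting from Elm we can reach Elm, Bria, Fenn. That is one component of size 3.
Starting from Hale we can reach Hale, Jura, Lund, Pell, Ashton, Caston. That is one component of size 6.
Total: 4 components.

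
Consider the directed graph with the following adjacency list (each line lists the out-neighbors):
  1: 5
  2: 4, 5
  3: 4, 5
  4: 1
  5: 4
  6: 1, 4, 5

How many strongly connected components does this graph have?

{1, 4, 5} are all mutually reachable — one SCC of size 3.
{2} is an SCC by itself.
{6} is an SCC by itself.
{3} is an SCC by itself.
That gives 4 strongly connected components.

4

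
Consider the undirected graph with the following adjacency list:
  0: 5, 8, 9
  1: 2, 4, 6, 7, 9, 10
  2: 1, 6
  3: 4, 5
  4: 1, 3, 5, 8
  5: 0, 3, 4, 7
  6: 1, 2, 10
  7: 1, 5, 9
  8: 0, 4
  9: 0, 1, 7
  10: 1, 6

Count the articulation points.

1

Removing 1 increases the component count from 1 to 2, so 1 is a cut vertex.
By contrast removing 6 leaves 1 component; it is not a cut vertex. No other vertex is a cut vertex either.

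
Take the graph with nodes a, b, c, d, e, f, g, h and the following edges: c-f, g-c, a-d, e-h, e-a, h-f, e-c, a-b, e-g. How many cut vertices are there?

Removing a increases the component count from 1 to 3, so a is a cut vertex.
Removing e increases the component count from 1 to 2, so e is a cut vertex.
By contrast removing b leaves 1 component; it is not a cut vertex. No other vertex is a cut vertex either.

2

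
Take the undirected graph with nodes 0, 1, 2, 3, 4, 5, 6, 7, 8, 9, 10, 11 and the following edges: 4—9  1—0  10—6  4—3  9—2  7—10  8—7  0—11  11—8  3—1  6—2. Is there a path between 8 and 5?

No

The component containing 8 is {0, 1, 2, 3, 4, 6, 7, 8, 9, 10, 11}, and 5 is not in it.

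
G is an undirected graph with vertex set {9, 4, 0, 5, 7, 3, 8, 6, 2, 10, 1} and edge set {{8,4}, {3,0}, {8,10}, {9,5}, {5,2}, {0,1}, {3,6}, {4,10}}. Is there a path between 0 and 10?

No

The component containing 0 is {0, 1, 3, 6}, and 10 is not in it.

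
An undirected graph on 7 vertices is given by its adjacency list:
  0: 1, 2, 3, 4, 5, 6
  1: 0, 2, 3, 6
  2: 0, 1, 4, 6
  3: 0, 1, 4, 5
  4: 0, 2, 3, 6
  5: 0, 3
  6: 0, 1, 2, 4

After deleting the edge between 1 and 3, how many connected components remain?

1 and 3 are still connected via 1-0-3, so the component count stays at 1.

1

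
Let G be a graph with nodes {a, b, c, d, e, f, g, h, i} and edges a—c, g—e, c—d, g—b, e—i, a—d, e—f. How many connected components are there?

3

h is isolated — a component by itself.
Starting from a we can reach a, c, d. That is one component of size 3.
Starting from b we can reach b, e, f, g, i. That is one component of size 5.
Total: 3 components.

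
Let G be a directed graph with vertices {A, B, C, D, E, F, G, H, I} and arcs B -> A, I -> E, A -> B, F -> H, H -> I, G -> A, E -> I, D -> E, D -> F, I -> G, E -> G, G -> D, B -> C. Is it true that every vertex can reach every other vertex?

No

There is no directed path from C to A, so the graph is not strongly connected.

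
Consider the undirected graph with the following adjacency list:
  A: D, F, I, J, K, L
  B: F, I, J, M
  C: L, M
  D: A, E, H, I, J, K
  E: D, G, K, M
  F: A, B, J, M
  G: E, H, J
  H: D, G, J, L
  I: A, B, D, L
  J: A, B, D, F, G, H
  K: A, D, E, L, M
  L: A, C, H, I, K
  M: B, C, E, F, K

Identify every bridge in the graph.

none

The edges on the cycle J-F-B-J are not bridges since each lies on that cycle.
Every edge lies on some cycle, so there are no bridges.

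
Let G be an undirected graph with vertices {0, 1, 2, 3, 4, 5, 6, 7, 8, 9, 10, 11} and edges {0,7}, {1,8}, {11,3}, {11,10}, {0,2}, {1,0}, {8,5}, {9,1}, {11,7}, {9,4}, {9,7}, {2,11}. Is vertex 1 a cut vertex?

Deleting 1 raises the number of components from 2 to 3, so 1 is a cut vertex.

Yes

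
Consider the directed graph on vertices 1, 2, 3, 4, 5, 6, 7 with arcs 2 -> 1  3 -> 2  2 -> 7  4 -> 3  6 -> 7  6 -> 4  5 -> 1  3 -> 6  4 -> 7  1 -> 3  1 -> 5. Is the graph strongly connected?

No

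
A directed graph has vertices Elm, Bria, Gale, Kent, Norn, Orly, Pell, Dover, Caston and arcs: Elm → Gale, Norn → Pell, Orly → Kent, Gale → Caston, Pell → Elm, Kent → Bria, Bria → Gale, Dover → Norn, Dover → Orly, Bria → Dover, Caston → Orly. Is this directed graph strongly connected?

From Pell we can reach every vertex (Elm, Bria, Gale, Kent, Norn, Orly, Pell, Dover, Caston), and every vertex can reach Pell (Elm, Bria, Gale, Kent, Norn, Orly, Pell, Dover, Caston). So the whole graph is one strongly connected component.

Yes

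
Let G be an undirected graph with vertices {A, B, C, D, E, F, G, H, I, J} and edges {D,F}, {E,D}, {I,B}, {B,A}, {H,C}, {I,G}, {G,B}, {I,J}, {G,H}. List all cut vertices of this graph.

B, D, G, H, I

Removing B increases the component count from 2 to 3, so B is a cut vertex.
Removing D increases the component count from 2 to 3, so D is a cut vertex.
Removing G increases the component count from 2 to 3, so G is a cut vertex.
Likewise H, I are cut vertices.
By contrast removing J leaves 2 components; it is not a cut vertex. No other vertex is a cut vertex either.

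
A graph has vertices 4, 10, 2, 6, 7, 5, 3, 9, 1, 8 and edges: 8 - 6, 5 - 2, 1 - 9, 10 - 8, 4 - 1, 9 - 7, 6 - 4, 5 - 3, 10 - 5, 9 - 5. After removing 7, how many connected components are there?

1

With 7 gone, the remaining components are: {1, 2, 3, 4, 5, 6, 8, 9, 10}.
That is 1 component.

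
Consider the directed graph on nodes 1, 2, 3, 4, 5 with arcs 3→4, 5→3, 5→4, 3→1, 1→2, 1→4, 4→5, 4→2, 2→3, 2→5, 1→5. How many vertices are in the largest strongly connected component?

5

{1, 2, 3, 4, 5} are all mutually reachable — one SCC of size 5.
The largest has 5 vertices.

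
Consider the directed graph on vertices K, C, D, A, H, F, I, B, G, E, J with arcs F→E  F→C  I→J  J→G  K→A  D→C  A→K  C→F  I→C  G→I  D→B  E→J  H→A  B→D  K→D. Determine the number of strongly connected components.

{C, E, F, G, I, J} are all mutually reachable — one SCC of size 6.
{A, K} are all mutually reachable — one SCC of size 2.
{B, D} are all mutually reachable — one SCC of size 2.
{H} is an SCC by itself.
That gives 4 strongly connected components.

4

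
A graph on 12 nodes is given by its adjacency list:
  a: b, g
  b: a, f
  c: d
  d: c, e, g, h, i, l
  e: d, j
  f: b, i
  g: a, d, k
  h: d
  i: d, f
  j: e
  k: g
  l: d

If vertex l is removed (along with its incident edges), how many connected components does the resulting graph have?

With l gone, the remaining components are: {a, b, c, d, e, f, g, h, i, j, k}.
That is 1 component.

1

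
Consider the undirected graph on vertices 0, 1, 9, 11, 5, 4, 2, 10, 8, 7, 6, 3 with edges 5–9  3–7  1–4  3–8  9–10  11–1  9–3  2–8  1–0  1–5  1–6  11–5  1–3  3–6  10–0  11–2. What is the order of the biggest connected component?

Starting from 0 we can reach 0, 1, 2, 3, 4, 5, 6, 7, 8, 9, 10, 11. That is one component of size 12.
The largest has 12 vertices.

12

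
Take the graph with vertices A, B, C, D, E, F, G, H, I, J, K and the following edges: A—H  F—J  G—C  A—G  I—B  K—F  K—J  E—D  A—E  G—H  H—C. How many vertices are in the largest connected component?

Starting from B we can reach B, I. That is one component of size 2.
Starting from F we can reach F, J, K. That is one component of size 3.
Starting from A we can reach A, C, D, E, G, H. That is one component of size 6.
The largest has 6 vertices.

6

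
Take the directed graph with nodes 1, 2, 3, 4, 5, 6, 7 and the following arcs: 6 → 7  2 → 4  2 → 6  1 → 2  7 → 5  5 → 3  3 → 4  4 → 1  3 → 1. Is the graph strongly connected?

From 5 we can reach every vertex (1, 2, 3, 4, 5, 6, 7), and every vertex can reach 5 (1, 2, 3, 4, 5, 6, 7). So the whole graph is one strongly connected component.

Yes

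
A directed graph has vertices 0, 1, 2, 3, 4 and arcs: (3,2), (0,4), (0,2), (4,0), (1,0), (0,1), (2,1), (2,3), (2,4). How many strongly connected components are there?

{0, 1, 2, 3, 4} are all mutually reachable — one SCC of size 5.
That gives 1 strongly connected component.

1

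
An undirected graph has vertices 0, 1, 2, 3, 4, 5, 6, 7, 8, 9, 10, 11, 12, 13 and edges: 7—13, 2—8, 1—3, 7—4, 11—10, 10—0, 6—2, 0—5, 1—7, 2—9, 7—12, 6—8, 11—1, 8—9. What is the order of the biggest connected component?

Starting from 2 we can reach 2, 6, 8, 9. That is one component of size 4.
Starting from 0 we can reach 0, 1, 3, 4, 5, 7, 10, 11, 12, 13. That is one component of size 10.
The largest has 10 vertices.

10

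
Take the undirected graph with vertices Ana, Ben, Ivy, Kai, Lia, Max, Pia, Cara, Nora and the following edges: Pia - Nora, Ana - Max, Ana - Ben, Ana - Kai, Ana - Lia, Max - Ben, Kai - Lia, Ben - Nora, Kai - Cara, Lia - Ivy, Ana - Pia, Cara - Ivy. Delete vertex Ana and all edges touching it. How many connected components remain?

2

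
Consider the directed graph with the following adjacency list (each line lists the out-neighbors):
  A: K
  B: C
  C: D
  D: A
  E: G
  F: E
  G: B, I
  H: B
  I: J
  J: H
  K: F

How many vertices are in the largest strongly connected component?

11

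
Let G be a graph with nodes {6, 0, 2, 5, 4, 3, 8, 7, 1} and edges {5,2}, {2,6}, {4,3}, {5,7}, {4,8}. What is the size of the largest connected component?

1 is isolated — a component by itself.
0 is isolated — a component by itself.
Starting from 3 we can reach 3, 4, 8. That is one component of size 3.
Starting from 2 we can reach 2, 5, 6, 7. That is one component of size 4.
The largest has 4 vertices.

4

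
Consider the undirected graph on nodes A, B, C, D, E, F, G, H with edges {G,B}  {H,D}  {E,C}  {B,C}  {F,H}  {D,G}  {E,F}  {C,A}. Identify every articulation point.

C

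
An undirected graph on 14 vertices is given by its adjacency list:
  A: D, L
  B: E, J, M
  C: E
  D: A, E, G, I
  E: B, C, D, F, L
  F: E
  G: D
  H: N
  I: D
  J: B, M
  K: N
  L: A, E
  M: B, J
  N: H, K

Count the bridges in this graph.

7

The edges on the cycle B-J-M-B are not bridges since each lies on that cycle.
But removing E-F disconnects E from F; removing K-N disconnects K from N; removing E-C disconnects E from C; removing D-I disconnects D from I — these are bridges.
In total 7 edges are bridges.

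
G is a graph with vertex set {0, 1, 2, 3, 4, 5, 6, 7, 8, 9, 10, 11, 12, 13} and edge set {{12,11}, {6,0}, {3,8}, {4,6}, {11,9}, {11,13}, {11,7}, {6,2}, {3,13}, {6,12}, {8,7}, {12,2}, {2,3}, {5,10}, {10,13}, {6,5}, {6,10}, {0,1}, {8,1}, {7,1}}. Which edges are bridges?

The edges on the cycle 6-12-11-7-8-3-2-6 are not bridges since each lies on that cycle.
But removing 4—6 disconnects 4 from 6; removing 9—11 disconnects 9 from 11 — these are bridges.

11-9, 4-6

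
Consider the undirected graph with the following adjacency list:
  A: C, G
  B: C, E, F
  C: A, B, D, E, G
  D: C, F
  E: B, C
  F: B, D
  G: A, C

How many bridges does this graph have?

The edges on the cycle C-G-A-C are not bridges since each lies on that cycle.
Every edge lies on some cycle, so there are no bridges.

0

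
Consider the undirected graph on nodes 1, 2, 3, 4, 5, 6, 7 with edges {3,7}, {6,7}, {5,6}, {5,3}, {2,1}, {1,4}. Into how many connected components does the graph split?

2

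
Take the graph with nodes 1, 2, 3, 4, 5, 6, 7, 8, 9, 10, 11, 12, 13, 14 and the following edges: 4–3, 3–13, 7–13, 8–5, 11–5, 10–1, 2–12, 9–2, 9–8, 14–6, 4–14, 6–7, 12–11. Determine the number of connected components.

3

Starting from 1 we can reach 1, 10. That is one component of size 2.
Starting from 3 we can reach 3, 4, 6, 7, 13, 14. That is one component of size 6.
Starting from 2 we can reach 2, 5, 8, 9, 11, 12. That is one component of size 6.
Total: 3 components.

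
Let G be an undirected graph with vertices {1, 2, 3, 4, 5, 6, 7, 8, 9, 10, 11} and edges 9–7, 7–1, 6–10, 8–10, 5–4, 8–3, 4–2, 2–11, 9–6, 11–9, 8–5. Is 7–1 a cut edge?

Yes

Removing 7–1 leaves no path between 7 and 1: the component count goes from 1 to 2. So it is a bridge.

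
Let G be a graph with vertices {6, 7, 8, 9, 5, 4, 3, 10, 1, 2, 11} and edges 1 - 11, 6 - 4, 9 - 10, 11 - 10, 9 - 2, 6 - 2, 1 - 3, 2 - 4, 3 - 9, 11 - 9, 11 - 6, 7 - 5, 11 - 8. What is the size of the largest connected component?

Starting from 5 we can reach 5, 7. That is one component of size 2.
Starting from 1 we can reach 1, 2, 3, 4, 6, 8, 9, 10, 11. That is one component of size 9.
The largest has 9 vertices.

9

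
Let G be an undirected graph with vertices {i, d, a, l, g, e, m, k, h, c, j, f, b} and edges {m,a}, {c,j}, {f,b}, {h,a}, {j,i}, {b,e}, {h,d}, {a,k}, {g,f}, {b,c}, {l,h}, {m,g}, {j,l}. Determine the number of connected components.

1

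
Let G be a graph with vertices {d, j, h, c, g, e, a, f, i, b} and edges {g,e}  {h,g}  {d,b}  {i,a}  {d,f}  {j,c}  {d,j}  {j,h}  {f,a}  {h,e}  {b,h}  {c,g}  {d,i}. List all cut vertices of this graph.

d

Removing d increases the component count from 1 to 2, so d is a cut vertex.
By contrast removing g leaves 1 component; it is not a cut vertex. No other vertex is a cut vertex either.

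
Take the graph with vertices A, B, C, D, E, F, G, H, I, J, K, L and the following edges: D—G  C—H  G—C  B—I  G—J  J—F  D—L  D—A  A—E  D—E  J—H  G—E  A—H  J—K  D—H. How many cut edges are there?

The edges on the cycle D-G-J-H-D are not bridges since each lies on that cycle.
But removing J—K disconnects J from K; removing D—L disconnects D from L; removing F—J disconnects F from J; removing B—I disconnects B from I — these are bridges.
That makes 4 bridges.

4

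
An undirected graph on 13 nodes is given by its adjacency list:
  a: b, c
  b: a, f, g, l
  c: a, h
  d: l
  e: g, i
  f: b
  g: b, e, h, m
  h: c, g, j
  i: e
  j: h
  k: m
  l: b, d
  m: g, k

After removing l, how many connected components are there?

With l gone, the remaining components are: {d}; {a, b, c, e, f, g, h, i, j, k, m}.
That is 2 components.

2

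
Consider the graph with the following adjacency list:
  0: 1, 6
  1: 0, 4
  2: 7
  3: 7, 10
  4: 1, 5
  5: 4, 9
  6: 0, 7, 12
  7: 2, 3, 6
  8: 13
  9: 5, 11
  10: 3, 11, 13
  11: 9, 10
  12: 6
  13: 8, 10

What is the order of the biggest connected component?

14

Starting from 0 we can reach 0, 1, 2, 3, 4, 5, 6, 7, 8, 9, 10, 11, 12, 13. That is one component of size 14.
The largest has 14 vertices.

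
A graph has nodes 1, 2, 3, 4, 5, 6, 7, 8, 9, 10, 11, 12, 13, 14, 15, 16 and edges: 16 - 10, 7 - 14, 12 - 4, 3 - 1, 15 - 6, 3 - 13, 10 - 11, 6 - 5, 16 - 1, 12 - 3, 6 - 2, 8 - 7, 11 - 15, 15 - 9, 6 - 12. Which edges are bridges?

The edges on the cycle 16-10-11-15-6-12-3-1-16 are not bridges since each lies on that cycle.
But removing 2 - 6 disconnects 2 from 6; removing 5 - 6 disconnects 5 from 6; removing 8 - 7 disconnects 8 from 7; removing 15 - 9 disconnects 15 from 9 — these are bridges.
In total 7 edges are bridges.

12-4, 13-3, 14-7, 15-9, 2-6, 5-6, 7-8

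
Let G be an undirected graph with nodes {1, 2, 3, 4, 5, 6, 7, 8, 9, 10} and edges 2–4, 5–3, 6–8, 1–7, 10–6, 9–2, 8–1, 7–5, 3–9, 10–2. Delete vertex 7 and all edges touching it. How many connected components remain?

1

With 7 gone, the remaining components are: {1, 2, 3, 4, 5, 6, 8, 9, 10}.
That is 1 component.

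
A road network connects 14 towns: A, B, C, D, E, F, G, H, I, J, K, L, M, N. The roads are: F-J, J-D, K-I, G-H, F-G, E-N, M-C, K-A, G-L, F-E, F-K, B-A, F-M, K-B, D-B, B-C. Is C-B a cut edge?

No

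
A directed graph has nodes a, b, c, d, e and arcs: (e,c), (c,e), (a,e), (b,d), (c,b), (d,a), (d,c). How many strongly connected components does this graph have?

1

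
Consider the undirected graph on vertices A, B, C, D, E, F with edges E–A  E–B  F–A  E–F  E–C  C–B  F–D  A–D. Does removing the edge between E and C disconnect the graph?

No

After removing E–C, the path E-B-C still connects them, so the edge is not a bridge.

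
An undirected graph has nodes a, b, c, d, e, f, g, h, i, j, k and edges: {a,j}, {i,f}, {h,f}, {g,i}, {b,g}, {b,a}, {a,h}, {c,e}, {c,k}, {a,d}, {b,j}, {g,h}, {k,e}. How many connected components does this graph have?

2

Starting from c we can reach c, e, k. That is one component of size 3.
Starting from a we can reach a, b, d, f, g, h, i, j. That is one component of size 8.
Total: 2 components.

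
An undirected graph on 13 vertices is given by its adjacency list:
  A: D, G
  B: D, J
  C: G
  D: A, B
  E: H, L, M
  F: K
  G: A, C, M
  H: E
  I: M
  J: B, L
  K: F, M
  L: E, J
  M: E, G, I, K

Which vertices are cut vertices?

Removing E increases the component count from 1 to 2, so E is a cut vertex.
Removing G increases the component count from 1 to 2, so G is a cut vertex.
Removing K increases the component count from 1 to 2, so K is a cut vertex.
Likewise M is a cut vertex.
By contrast removing H leaves 1 component; it is not a cut vertex. No other vertex is a cut vertex either.

E, G, K, M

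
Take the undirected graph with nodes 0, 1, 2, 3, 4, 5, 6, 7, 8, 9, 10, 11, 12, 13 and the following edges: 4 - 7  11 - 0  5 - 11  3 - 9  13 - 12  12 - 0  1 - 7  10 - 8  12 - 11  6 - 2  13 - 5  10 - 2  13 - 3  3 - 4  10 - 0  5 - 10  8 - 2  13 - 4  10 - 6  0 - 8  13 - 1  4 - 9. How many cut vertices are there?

1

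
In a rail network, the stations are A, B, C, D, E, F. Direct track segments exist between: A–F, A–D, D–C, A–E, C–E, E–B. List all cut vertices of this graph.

A, E

Removing A increases the component count from 1 to 2, so A is a cut vertex.
Removing E increases the component count from 1 to 2, so E is a cut vertex.
By contrast removing D leaves 1 component; it is not a cut vertex. No other vertex is a cut vertex either.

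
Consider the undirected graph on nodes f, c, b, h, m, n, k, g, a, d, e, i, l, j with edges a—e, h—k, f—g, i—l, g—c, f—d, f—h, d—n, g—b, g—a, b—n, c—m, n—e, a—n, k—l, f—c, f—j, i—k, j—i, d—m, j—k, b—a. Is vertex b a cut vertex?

Deleting b leaves 1 component (was 1) (its neighbors a, g, n remain connected to each other), so b is not a cut vertex.

No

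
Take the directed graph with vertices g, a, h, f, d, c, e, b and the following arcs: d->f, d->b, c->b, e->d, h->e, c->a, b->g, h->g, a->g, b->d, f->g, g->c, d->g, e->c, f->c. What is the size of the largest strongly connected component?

{a, b, c, d, f, g} are all mutually reachable — one SCC of size 6.
{h} is an SCC by itself.
{e} is an SCC by itself.
The largest has 6 vertices.

6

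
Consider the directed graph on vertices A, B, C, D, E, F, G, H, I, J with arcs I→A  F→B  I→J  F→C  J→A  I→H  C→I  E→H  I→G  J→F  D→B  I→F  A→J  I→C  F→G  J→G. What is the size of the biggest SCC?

5

{A, C, F, I, J} are all mutually reachable — one SCC of size 5.
{D} is an SCC by itself.
{E} is an SCC by itself.
{B} is an SCC by itself.
{H} is an SCC by itself.
(and 1 more singleton SCC)
The largest has 5 vertices.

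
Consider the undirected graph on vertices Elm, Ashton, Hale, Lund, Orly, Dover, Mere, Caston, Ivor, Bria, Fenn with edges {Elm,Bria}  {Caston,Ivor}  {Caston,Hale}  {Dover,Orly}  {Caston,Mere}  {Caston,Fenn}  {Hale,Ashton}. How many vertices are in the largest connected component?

Lund is isolated — a component by itself.
Starting from Elm we can reach Elm, Bria. That is one component of size 2.
Starting from Orly we can reach Orly, Dover. That is one component of size 2.
Starting from Fenn we can reach Fenn, Hale, Ivor, Mere, Ashton, Caston. That is one component of size 6.
The largest has 6 vertices.

6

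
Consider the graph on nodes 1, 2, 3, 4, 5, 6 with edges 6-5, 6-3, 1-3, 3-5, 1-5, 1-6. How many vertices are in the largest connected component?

4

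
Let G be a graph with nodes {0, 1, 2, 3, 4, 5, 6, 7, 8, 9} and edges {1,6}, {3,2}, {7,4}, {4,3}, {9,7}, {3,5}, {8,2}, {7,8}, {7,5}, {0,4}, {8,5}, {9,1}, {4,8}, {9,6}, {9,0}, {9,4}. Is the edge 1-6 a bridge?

No

After removing 1-6, the path 1-9-6 still connects them, so the edge is not a bridge.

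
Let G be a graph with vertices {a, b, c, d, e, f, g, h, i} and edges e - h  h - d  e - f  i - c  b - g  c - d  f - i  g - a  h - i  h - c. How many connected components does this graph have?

Starting from a we can reach a, b, g. That is one component of size 3.
Starting from c we can reach c, d, e, f, h, i. That is one component of size 6.
Total: 2 components.

2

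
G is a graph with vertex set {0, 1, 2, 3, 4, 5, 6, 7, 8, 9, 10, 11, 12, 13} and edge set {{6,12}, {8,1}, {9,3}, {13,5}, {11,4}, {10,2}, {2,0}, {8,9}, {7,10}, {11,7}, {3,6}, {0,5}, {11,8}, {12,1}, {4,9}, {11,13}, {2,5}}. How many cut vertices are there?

Removing 11 increases the component count from 1 to 2, so 11 is a cut vertex.
By contrast removing 10 leaves 1 component; it is not a cut vertex. No other vertex is a cut vertex either.

1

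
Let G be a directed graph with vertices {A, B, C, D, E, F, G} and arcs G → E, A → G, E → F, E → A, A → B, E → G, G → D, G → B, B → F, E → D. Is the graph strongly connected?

There is no directed path from F to G, so the graph is not strongly connected.

No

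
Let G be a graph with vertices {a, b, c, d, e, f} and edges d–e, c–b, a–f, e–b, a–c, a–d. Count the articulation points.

1

Removing a increases the component count from 1 to 2, so a is a cut vertex.
By contrast removing d leaves 1 component; it is not a cut vertex. No other vertex is a cut vertex either.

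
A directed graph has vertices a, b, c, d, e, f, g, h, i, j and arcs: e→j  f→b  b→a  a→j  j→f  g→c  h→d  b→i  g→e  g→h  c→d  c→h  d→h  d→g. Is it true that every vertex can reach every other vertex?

No

There is no directed path from e to g, so the graph is not strongly connected.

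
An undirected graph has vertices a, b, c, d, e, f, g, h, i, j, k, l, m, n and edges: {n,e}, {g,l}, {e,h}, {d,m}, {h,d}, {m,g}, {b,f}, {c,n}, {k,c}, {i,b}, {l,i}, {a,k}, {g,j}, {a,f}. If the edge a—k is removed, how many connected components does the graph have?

1

a and k are still connected via a-f-b-i-l-g-m-d-h-e-n-c-k, so the component count stays at 1.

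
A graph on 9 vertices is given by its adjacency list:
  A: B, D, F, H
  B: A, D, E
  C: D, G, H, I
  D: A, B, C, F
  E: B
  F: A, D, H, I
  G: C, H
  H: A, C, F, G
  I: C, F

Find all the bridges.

The edges on the cycle H-F-D-B-A-H are not bridges since each lies on that cycle.
But removing B-E disconnects B from E — this is a bridge.

B-E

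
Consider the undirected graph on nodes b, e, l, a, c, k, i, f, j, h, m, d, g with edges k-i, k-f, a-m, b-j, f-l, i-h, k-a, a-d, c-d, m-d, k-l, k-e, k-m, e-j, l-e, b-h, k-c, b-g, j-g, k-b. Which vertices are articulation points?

k

Removing k increases the component count from 1 to 2, so k is a cut vertex.
By contrast removing h leaves 1 component; it is not a cut vertex. No other vertex is a cut vertex either.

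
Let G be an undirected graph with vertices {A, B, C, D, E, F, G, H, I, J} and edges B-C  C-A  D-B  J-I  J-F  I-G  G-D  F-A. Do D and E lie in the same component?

No

The component containing D is {A, B, C, D, F, G, I, J}, and E is not in it.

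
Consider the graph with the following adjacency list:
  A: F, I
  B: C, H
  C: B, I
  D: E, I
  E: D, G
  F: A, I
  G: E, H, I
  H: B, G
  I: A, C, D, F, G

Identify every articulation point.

I

Removing I increases the component count from 1 to 2, so I is a cut vertex.
By contrast removing E leaves 1 component; it is not a cut vertex. No other vertex is a cut vertex either.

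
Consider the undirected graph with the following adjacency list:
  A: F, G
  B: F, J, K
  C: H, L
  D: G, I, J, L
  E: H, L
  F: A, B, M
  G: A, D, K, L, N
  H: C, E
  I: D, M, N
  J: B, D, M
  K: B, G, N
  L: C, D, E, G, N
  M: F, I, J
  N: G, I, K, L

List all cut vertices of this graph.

L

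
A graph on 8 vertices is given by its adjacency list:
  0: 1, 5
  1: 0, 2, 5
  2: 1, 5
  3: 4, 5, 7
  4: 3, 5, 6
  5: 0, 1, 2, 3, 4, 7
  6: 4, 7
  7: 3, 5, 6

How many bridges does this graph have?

0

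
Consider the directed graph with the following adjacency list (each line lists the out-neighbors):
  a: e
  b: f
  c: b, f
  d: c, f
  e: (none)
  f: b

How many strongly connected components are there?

5

{b, f} are all mutually reachable — one SCC of size 2.
{c} is an SCC by itself.
{e} is an SCC by itself.
{a} is an SCC by itself.
{d} is an SCC by itself.
That gives 5 strongly connected components.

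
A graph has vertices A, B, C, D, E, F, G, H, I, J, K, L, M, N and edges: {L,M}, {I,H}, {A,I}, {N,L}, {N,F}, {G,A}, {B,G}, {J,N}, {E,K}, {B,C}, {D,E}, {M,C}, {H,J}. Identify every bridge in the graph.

D-E, E-K, F-N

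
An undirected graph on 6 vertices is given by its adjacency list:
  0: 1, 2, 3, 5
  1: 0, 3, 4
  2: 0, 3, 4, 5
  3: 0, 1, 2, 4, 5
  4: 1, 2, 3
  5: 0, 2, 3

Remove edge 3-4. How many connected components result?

3 and 4 are still connected via 3-2-4, so the component count stays at 1.

1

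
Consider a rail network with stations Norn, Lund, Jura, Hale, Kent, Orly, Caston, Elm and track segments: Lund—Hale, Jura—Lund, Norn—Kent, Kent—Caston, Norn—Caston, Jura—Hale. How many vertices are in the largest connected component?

Elm is isolated — a component by itself.
Orly is isolated — a component by itself.
Starting from Hale we can reach Hale, Jura, Lund. That is one component of size 3.
Starting from Kent we can reach Kent, Norn, Caston. That is one component of size 3.
The largest has 3 vertices.

3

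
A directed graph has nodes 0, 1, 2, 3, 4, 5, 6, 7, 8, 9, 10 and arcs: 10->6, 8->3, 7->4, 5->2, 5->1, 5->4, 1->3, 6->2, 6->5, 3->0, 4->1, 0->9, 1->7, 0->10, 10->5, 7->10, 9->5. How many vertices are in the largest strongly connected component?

9

{0, 1, 3, 4, 5, 6, 7, 9, 10} are all mutually reachable — one SCC of size 9.
{2} is an SCC by itself.
{8} is an SCC by itself.
The largest has 9 vertices.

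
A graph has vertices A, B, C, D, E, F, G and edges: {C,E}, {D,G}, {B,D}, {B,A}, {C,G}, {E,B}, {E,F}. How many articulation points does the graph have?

2

Removing B increases the component count from 1 to 2, so B is a cut vertex.
Removing E increases the component count from 1 to 2, so E is a cut vertex.
By contrast removing G leaves 1 component; it is not a cut vertex. No other vertex is a cut vertex either.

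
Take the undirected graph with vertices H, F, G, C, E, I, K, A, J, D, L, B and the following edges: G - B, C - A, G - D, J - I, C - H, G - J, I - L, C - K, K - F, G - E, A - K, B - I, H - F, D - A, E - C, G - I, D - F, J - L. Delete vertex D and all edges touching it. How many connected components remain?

1

With D gone, the remaining components are: {A, B, C, E, F, G, H, I, J, K, L}.
That is 1 component.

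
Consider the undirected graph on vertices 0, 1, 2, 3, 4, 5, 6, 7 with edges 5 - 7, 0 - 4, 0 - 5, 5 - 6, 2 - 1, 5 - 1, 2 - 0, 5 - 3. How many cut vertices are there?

2

Removing 0 increases the component count from 1 to 2, so 0 is a cut vertex.
Removing 5 increases the component count from 1 to 4, so 5 is a cut vertex.
By contrast removing 3 leaves 1 component; it is not a cut vertex. No other vertex is a cut vertex either.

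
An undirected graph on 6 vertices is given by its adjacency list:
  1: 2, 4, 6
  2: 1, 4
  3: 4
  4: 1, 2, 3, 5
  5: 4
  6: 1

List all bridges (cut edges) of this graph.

The edges on the cycle 1-4-2-1 are not bridges since each lies on that cycle.
But removing 4-5 disconnects 4 from 5; removing 4-3 disconnects 4 from 3; removing 1-6 disconnects 1 from 6 — these are bridges.

1-6, 3-4, 4-5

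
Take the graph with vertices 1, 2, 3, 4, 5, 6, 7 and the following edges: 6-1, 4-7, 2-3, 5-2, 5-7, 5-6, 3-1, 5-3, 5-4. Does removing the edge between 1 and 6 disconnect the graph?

No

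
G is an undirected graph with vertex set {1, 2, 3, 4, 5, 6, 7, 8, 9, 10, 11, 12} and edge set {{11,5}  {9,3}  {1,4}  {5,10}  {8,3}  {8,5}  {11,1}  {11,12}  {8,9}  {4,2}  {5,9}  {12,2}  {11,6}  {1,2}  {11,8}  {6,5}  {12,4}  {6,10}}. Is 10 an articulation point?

No

Deleting 10 leaves 2 components (was 2), so 10 is not a cut vertex.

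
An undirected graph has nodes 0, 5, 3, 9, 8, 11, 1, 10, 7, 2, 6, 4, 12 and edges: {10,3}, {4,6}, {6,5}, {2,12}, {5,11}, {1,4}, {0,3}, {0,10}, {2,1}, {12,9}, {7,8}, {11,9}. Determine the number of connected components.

Starting from 7 we can reach 7, 8. That is one component of size 2.
Starting from 0 we can reach 0, 3, 10. That is one component of size 3.
Starting from 1 we can reach 1, 2, 4, 5, 6, 9, 11, 12. That is one component of size 8.
Total: 3 components.

3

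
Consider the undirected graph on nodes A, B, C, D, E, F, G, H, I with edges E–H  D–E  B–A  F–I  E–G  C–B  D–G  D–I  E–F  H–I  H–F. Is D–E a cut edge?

No

After removing D–E, the path D-G-E still connects them, so the edge is not a bridge.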